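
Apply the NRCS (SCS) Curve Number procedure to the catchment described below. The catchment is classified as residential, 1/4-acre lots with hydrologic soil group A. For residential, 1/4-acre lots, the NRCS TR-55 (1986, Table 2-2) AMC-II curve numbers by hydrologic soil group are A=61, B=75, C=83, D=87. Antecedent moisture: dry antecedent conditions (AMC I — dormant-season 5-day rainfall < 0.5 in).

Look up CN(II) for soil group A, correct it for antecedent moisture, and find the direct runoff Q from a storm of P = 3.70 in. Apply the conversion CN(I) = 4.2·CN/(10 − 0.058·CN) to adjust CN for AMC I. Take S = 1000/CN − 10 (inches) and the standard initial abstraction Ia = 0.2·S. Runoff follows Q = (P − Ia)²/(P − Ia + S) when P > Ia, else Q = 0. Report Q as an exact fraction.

Q = 7834401/289501730 in ≈ 0.027 in

NRCS table: residential, 1/4-acre lots, soil group A → CN(II) = 61
Adjust CN=61 to AMC I: 4.2·61/(10 − 0.058·61) → (1281/5) ÷ (3231/500) = 42700/1077 ≈ 39.647
Retention S: 1000/CN − 10 with CN=39.647 → S = 6500/427 ≈ 15.222 in
Ia = 0.2·(6500/427) = 1300/427 in ≈ 3.044 in
Since P=3.700 > Ia=3.044: effective rainfall P−Ia = 2799/4270 in
Q = (2799/4270)²/((2799/4270) + 6500/427) = (7834401/18232900)/(67799/4270) = 7834401/289501730 in ≈ 0.027 in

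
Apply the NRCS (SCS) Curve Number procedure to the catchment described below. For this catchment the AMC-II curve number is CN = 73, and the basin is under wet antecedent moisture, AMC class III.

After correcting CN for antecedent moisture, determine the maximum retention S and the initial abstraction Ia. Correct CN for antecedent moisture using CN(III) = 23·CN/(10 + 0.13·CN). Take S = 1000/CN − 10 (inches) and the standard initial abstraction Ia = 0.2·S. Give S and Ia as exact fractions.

CN(III) from CN(II)=73: (23·73)/(10 + 0.13·73) = 167900/1949 ≈ 86.147
S = 1000/(167900/1949) − 10 = 2700/1679 in ≈ 1.608 in
Ia = 0.2·(2700/1679) = 540/1679 in ≈ 0.322 in

S = 2700/1679 in ≈ 1.608 in; Ia = 540/1679 in ≈ 0.322 in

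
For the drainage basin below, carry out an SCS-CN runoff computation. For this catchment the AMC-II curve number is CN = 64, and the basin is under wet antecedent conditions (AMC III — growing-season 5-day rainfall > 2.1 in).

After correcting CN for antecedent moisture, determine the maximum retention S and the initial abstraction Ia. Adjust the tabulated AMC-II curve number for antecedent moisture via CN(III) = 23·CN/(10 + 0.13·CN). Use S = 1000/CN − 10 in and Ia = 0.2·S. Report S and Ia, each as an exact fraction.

S = 225/92 in ≈ 2.446 in; Ia = 45/92 in ≈ 0.489 in

Wet (AMC III): CN(III) = 23·64/(10 + 0.13·64) = 1472/(458/25) = 18400/229 ≈ 80.349
Retention S: 1000/CN − 10 with CN=80.349 → S = 225/92 ≈ 2.446 in
Ia = 0.2·(225/92) = 45/92 in ≈ 0.489 in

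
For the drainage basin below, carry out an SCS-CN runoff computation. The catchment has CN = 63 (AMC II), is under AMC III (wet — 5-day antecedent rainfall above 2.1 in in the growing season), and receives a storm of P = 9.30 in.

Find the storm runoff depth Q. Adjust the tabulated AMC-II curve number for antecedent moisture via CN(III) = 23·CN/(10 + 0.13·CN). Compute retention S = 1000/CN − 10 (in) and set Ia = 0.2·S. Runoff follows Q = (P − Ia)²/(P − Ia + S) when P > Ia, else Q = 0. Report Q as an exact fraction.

Q = 16219805449/2381532930 in ≈ 6.811 in

Wet (AMC III): CN(III) = 23·63/(10 + 0.13·63) = 1449/(1819/100) = 144900/1819 ≈ 79.659
S = 1000/(144900/1819) − 10 = 3700/1449 in ≈ 2.553 in
Initial abstraction Ia = S/5 = (3700/1449)/5 = 740/1449 ≈ 0.511 in
P − Ia = 9.300 − 0.511 = 127357/14490 ≈ 8.789 in (> 0, runoff occurs)
Q: (127357/14490)² ÷ (164357/14490) = 16219805449/2381532930 in (≈ 6.811 in)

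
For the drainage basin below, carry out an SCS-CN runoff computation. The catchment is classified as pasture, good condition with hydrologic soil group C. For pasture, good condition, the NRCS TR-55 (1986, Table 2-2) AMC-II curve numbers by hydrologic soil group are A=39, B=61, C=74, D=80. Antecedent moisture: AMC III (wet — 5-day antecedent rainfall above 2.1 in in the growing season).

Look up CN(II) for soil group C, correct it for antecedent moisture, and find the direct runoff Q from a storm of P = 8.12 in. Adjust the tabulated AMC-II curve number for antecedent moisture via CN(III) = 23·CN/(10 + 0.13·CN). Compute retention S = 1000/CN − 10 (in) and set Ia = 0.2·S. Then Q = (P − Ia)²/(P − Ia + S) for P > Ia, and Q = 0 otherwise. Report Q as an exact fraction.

NRCS table: pasture, good condition, soil group C → CN(II) = 74
CN(III) from CN(II)=74: (23·74)/(10 + 0.13·74) = 85100/981 ≈ 86.748
S = 1000/(85100/981) − 10 = 1300/851 in ≈ 1.528 in
Initial abstraction Ia = S/5 = (1300/851)/5 = 260/851 ≈ 0.306 in
Excess rainfall: 8.120 − 0.306 = 7.814 in; P > Ia so Q > 0
Q = (166253/21275)²/((166253/21275) + 1300/851) = (27640060009/452625625)/(198753/21275) = 27640060009/4228470075 in ≈ 6.537 in

Q = 27640060009/4228470075 in ≈ 6.537 in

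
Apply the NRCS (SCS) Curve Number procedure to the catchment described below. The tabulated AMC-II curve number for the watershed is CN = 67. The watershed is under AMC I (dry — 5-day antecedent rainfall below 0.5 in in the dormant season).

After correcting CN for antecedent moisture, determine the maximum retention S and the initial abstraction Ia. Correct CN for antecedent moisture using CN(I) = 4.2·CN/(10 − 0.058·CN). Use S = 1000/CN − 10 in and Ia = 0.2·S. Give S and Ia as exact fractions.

S = 5500/469 in ≈ 11.727 in; Ia = 1100/469 in ≈ 2.345 in

Adjust CN=67 to AMC I: 4.2·67/(10 − 0.058·67) → (1407/5) ÷ (3057/500) = 46900/1019 ≈ 46.026
S = 1000/(46900/1019) − 10 = 5500/469 in ≈ 11.727 in
Initial abstraction Ia = S/5 = (5500/469)/5 = 1100/469 ≈ 2.345 in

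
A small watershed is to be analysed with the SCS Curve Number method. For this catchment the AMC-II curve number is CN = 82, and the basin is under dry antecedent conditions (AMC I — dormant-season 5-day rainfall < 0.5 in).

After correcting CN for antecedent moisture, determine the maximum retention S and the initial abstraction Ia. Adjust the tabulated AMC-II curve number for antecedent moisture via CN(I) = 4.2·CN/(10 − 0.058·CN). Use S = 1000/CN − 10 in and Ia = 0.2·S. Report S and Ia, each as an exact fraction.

S = 1500/287 in ≈ 5.226 in; Ia = 300/287 in ≈ 1.045 in

Dry (AMC I): CN(I) = 4.2·82/(10 − 0.058·82) = (1722/5)/(1311/250) = 28700/437 ≈ 65.675
Max retention: S = 1000/(28700/437) − 10 = 1500/287 in (≈ 5.226 in)
Initial abstraction Ia = S/5 = (1500/287)/5 = 300/287 ≈ 1.045 in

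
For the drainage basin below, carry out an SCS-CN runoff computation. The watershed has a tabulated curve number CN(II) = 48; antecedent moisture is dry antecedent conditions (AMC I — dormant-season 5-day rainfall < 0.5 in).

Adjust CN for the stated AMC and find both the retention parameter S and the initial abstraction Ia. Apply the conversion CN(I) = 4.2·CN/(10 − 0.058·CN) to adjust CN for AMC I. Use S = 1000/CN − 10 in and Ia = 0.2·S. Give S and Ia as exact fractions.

Dry (AMC I): CN(I) = 4.2·48/(10 − 0.058·48) = (1008/5)/(902/125) = 12600/451 ≈ 27.938
Retention S: 1000/CN − 10 with CN=27.938 → S = 1625/63 ≈ 25.794 in
Ia = 0.2·(1625/63) = 325/63 in ≈ 5.159 in

S = 1625/63 in ≈ 25.794 in; Ia = 325/63 in ≈ 5.159 in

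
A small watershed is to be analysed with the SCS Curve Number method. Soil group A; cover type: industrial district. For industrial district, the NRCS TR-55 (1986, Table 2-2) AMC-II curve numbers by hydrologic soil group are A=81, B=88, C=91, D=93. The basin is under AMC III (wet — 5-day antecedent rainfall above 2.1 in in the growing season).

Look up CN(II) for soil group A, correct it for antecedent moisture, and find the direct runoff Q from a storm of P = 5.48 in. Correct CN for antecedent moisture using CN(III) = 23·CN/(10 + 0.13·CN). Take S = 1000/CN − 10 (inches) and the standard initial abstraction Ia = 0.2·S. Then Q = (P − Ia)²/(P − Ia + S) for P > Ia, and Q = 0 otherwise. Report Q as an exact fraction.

NRCS table: industrial district, soil group A → CN(II) = 81
Adjust CN=81 to AMC III: 23·81/(10 + 0.13·81) → 1863 ÷ (2053/100) = 186300/2053 ≈ 90.745
Retention S: 1000/CN − 10 with CN=90.745 → S = 1900/1863 ≈ 1.020 in
Ia = 0.2·(1900/1863) = 380/1863 in ≈ 0.204 in
P − Ia = 5.480 − 0.204 = 245731/46575 ≈ 5.276 in (> 0, runoff occurs)
Q: (245731/46575)² ÷ (293231/46575) = 60383724361/13657233825 in (≈ 4.421 in)

Q = 60383724361/13657233825 in ≈ 4.421 in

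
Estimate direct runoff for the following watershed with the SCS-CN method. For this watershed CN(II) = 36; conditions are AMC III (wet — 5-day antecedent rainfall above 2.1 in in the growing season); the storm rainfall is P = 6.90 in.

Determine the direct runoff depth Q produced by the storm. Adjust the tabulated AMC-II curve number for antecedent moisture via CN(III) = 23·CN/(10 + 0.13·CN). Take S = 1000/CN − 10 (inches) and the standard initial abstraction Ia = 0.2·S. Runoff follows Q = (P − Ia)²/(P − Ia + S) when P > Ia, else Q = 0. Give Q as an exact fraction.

Q = 122832889/56061810 in ≈ 2.191 in

Wet (AMC III): CN(III) = 23·36/(10 + 0.13·36) = 828/(367/25) = 20700/367 ≈ 56.403
Max retention: S = 1000/(20700/367) − 10 = 1600/207 in (≈ 7.729 in)
Ia = 0.2·(1600/207) = 320/207 in ≈ 1.546 in
P − Ia = 6.900 − 1.546 = 11083/2070 ≈ 5.354 in (> 0, runoff occurs)
Q = (11083/2070)²/((11083/2070) + 1600/207) = (122832889/4284900)/(27083/2070) = 122832889/56061810 in ≈ 2.191 in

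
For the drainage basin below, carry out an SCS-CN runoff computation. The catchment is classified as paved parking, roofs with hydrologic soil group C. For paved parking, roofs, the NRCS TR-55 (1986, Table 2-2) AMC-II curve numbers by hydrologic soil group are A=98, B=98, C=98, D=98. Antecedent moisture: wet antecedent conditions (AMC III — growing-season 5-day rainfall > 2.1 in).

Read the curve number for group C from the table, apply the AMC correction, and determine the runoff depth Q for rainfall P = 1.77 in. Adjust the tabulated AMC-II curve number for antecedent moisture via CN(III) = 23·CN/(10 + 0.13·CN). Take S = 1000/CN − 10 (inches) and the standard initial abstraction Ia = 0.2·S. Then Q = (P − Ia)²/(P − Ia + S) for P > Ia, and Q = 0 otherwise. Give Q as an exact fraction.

Q = 38997955441/23382883300 in ≈ 1.668 in

NRCS table: paved parking, roofs, soil group C → CN(II) = 98
CN(III) from CN(II)=98: (23·98)/(10 + 0.13·98) = 112700/1137 ≈ 99.120
Max retention: S = 1000/(112700/1137) − 10 = 100/1127 in (≈ 0.089 in)
Ia = 0.2·(100/1127) = 20/1127 in ≈ 0.018 in
Since P=1.770 > Ia=0.018: effective rainfall P−Ia = 197479/112700 in
Q: (197479/112700)² ÷ (207479/112700) = 38997955441/23382883300 in (≈ 1.668 in)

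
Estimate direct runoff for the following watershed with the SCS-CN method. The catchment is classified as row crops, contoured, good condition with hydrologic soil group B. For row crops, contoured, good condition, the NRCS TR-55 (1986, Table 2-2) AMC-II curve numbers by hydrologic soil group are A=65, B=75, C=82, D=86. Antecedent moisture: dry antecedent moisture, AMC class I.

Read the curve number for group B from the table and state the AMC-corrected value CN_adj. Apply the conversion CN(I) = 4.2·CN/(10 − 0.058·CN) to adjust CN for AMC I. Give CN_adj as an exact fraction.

NRCS table: row crops, contoured, good condition, soil group B → CN(II) = 75
Dry (AMC I): CN(I) = 4.2·75/(10 − 0.058·75) = 315/(113/20) = 6300/113 ≈ 55.752

CN_adj = 6300/113 ≈ 55.752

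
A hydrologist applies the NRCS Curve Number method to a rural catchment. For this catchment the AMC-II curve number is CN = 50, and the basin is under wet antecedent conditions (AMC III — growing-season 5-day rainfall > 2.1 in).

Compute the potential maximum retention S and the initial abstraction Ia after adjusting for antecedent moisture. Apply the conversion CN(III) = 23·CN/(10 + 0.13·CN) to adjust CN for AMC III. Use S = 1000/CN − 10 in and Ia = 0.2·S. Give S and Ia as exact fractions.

CN(III) from CN(II)=50: (23·50)/(10 + 0.13·50) = 2300/33 ≈ 69.697
Max retention: S = 1000/(2300/33) − 10 = 100/23 in (≈ 4.348 in)
Ia = 0.2S: 0.2·4.348 = 0.870 in (exactly 20/23)

S = 100/23 in ≈ 4.348 in; Ia = 20/23 in ≈ 0.870 in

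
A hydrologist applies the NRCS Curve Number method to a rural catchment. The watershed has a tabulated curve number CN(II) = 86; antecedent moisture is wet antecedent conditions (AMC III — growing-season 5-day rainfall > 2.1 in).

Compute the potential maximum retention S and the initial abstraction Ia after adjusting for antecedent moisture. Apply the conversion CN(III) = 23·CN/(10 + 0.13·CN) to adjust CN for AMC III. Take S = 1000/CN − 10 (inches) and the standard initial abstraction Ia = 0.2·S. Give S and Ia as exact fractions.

S = 700/989 in ≈ 0.708 in; Ia = 140/989 in ≈ 0.142 in

Adjust CN=86 to AMC III: 23·86/(10 + 0.13·86) → 1978 ÷ (1059/50) = 98900/1059 ≈ 93.390
Retention S: 1000/CN − 10 with CN=93.390 → S = 700/989 ≈ 0.708 in
Ia = 0.2·(700/989) = 140/989 in ≈ 0.142 in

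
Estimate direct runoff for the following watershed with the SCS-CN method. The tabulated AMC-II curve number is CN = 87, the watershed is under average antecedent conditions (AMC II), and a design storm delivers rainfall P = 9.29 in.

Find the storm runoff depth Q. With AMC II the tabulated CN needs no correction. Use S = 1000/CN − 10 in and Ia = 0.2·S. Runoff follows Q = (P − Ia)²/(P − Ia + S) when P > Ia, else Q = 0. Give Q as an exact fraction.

Average conditions: CN = 87 (no AMC adjustment).
Max retention: S = 1000/87 − 10 = 130/87 in (≈ 1.494 in)
Ia = 0.2S: 0.2·1.494 = 0.299 in (exactly 26/87)
P − Ia = 9.290 − 0.299 = 78223/8700 ≈ 8.991 in (> 0, runoff occurs)
Q: (78223/8700)² ÷ (91223/8700) = 6118837729/793640100 in (≈ 7.710 in)

Q = 6118837729/793640100 in ≈ 7.710 in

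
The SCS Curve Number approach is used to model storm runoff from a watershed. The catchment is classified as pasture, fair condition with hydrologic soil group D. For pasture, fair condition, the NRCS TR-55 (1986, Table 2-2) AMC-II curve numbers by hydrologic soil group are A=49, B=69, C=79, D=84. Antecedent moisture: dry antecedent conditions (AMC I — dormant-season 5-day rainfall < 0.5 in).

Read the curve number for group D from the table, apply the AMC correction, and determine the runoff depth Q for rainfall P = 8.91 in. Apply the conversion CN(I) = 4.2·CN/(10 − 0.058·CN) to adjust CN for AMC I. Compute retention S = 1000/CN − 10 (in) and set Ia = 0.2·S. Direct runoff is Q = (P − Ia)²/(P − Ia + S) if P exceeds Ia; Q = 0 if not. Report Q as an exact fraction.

Q = 124560290761/24384257100 in ≈ 5.108 in

NRCS table: pasture, fair condition, soil group D → CN(II) = 84
CN(I) from CN(II)=84: (4.2·84)/(10 − 0.058·84) = 44100/641 ≈ 68.799
Retention S: 1000/CN − 10 with CN=68.799 → S = 2000/441 ≈ 4.535 in
Ia = 0.2·(2000/441) = 400/441 in ≈ 0.907 in
P − Ia = 8.910 − 0.907 = 352931/44100 ≈ 8.003 in (> 0, runoff occurs)
Q = (352931/44100)²/((352931/44100) + 2000/441) = (124560290761/1944810000)/(552931/44100) = 124560290761/24384257100 in ≈ 5.108 in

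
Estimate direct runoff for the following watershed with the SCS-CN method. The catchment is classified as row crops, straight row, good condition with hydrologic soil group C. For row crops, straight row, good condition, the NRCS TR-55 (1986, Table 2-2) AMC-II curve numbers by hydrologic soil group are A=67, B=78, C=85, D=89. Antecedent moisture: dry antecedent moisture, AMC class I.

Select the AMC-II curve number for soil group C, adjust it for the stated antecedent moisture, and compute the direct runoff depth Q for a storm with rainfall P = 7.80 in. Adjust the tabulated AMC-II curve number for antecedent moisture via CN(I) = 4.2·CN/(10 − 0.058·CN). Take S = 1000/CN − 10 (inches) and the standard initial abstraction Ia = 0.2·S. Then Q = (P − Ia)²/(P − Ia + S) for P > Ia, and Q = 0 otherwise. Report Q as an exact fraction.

NRCS table: row crops, straight row, good condition, soil group C → CN(II) = 85
Dry (AMC I): CN(I) = 4.2·85/(10 − 0.058·85) = 357/(507/100) = 11900/169 ≈ 70.414
Retention S: 1000/CN − 10 with CN=70.414 → S = 500/119 ≈ 4.202 in
Initial abstraction Ia = S/5 = (500/119)/5 = 100/119 ≈ 0.840 in
P − Ia = 7.800 − 0.840 = 4141/595 ≈ 6.960 in (> 0, runoff occurs)
Q = (4141/595)²/((4141/595) + 500/119) = (17147881/354025)/(6641/595) = 17147881/3951395 in ≈ 4.340 in

Q = 17147881/3951395 in ≈ 4.340 in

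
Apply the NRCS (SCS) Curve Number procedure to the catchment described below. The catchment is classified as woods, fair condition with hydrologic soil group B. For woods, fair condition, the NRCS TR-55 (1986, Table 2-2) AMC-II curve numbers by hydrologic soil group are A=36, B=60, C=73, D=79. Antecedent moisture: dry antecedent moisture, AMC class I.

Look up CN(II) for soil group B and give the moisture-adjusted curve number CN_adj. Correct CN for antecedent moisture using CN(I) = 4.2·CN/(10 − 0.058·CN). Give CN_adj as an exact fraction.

NRCS table: woods, fair condition, soil group B → CN(II) = 60
Dry (AMC I): CN(I) = 4.2·60/(10 − 0.058·60) = 252/(163/25) = 6300/163 ≈ 38.650

CN_adj = 6300/163 ≈ 38.650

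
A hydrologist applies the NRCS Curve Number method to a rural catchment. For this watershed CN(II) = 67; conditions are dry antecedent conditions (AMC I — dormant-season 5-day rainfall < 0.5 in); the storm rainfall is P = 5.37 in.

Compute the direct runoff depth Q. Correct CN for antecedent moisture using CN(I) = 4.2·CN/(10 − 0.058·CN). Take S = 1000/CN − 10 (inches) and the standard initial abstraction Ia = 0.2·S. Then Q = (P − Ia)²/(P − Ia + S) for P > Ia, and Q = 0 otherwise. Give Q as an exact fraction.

Q = 20122273609/32447905700 in ≈ 0.620 in

Dry (AMC I): CN(I) = 4.2·67/(10 − 0.058·67) = (1407/5)/(3057/500) = 46900/1019 ≈ 46.026
Retention S: 1000/CN − 10 with CN=46.026 → S = 5500/469 ≈ 11.727 in
Ia = 0.2·(5500/469) = 1100/469 in ≈ 2.345 in
P − Ia = 5.370 − 2.345 = 141853/46900 ≈ 3.025 in (> 0, runoff occurs)
Q = (141853/46900)²/((141853/46900) + 5500/469) = (20122273609/2199610000)/(691853/46900) = 20122273609/32447905700 in ≈ 0.620 in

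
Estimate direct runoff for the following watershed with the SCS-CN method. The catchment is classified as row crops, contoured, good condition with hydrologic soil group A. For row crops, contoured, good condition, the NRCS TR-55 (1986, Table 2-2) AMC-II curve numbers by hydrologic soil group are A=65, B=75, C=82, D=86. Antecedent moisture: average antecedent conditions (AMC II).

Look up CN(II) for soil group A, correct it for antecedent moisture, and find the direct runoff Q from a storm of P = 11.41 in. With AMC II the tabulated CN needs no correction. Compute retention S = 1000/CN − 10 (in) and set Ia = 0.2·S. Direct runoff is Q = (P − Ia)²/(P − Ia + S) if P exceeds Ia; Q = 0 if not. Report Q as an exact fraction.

NRCS table: row crops, contoured, good condition, soil group A → CN(II) = 65
Average conditions: CN = 65 (no AMC adjustment).
S = 1000/65 − 10 = 70/13 in ≈ 5.385 in
Ia = 0.2S: 0.2·5.385 = 1.077 in (exactly 14/13)
P − Ia = 11.410 − 1.077 = 13433/1300 ≈ 10.333 in (> 0, runoff occurs)
Q = (13433/1300)²/((13433/1300) + 70/13) = (180445489/1690000)/(20433/1300) = 3682561/542100 in ≈ 6.793 in

Q = 3682561/542100 in ≈ 6.793 in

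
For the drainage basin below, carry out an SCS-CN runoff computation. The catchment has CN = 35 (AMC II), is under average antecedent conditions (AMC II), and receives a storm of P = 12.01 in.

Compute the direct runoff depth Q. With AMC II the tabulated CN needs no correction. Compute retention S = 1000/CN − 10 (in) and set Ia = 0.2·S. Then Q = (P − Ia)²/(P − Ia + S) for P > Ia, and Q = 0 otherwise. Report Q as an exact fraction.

AMC II — tabulated CN = 35 applies directly.
Retention S: 1000/CN − 10 with CN=35.000 → S = 130/7 ≈ 18.571 in
Ia = 0.2S: 0.2·18.571 = 3.714 in (exactly 26/7)
P − Ia = 12.010 − 3.714 = 5807/700 ≈ 8.296 in (> 0, runoff occurs)
Q: (5807/700)² ÷ (18807/700) = 33721249/13164900 in (≈ 2.561 in)

Q = 33721249/13164900 in ≈ 2.561 in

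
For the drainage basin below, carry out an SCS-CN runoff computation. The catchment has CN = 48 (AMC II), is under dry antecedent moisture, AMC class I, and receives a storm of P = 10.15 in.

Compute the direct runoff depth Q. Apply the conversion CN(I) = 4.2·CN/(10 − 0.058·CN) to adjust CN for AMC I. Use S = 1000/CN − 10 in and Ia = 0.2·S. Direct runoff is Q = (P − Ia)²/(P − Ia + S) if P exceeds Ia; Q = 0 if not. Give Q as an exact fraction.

Q = 39551521/48874140 in ≈ 0.809 in

CN(I) from CN(II)=48: (4.2·48)/(10 − 0.058·48) = 12600/451 ≈ 27.938
S = 1000/(12600/451) − 10 = 1625/63 in ≈ 25.794 in
Ia = 0.2·(1625/63) = 325/63 in ≈ 5.159 in
Excess rainfall: 10.150 − 5.159 = 4.991 in; P > Ia so Q > 0
Q: (6289/1260)² ÷ (38789/1260) = 39551521/48874140 in (≈ 0.809 in)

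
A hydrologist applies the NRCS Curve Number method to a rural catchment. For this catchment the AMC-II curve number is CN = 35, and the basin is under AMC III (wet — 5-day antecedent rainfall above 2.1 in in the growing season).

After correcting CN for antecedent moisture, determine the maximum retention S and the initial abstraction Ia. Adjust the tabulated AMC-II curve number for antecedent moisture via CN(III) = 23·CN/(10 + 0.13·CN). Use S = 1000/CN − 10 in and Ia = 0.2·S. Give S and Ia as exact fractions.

CN(III) from CN(II)=35: (23·35)/(10 + 0.13·35) = 16100/291 ≈ 55.326
Retention S: 1000/CN − 10 with CN=55.326 → S = 1300/161 ≈ 8.075 in
Ia = 0.2S: 0.2·8.075 = 1.615 in (exactly 260/161)

S = 1300/161 in ≈ 8.075 in; Ia = 260/161 in ≈ 1.615 in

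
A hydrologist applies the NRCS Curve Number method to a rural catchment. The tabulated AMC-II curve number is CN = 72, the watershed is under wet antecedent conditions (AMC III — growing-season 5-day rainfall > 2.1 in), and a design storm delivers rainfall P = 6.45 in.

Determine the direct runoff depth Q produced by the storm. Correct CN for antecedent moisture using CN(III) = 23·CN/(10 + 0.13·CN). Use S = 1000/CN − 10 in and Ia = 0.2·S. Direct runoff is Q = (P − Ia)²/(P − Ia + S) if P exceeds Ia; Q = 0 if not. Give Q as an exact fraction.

CN(III) from CN(II)=72: (23·72)/(10 + 0.13·72) = 10350/121 ≈ 85.537
Max retention: S = 1000/(10350/121) − 10 = 350/207 in (≈ 1.691 in)
Ia = 0.2S: 0.2·1.691 = 0.338 in (exactly 70/207)
Since P=6.450 > Ia=0.338: effective rainfall P−Ia = 25303/4140 in
Q = (25303/4140)²/((25303/4140) + 350/207) = (640241809/17139600)/(32303/4140) = 640241809/133734420 in ≈ 4.787 in

Q = 640241809/133734420 in ≈ 4.787 in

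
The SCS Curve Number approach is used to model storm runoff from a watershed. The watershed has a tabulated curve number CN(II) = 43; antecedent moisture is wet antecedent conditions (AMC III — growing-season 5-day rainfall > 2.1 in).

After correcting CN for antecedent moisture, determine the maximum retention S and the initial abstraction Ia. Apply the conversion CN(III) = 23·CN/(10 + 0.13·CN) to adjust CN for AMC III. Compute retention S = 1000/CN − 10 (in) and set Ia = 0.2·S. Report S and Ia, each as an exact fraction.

Adjust CN=43 to AMC III: 23·43/(10 + 0.13·43) → 989 ÷ (1559/100) = 98900/1559 ≈ 63.438
S = 1000/(98900/1559) − 10 = 5700/989 in ≈ 5.763 in
Ia = 0.2S: 0.2·5.763 = 1.153 in (exactly 1140/989)

S = 5700/989 in ≈ 5.763 in; Ia = 1140/989 in ≈ 1.153 in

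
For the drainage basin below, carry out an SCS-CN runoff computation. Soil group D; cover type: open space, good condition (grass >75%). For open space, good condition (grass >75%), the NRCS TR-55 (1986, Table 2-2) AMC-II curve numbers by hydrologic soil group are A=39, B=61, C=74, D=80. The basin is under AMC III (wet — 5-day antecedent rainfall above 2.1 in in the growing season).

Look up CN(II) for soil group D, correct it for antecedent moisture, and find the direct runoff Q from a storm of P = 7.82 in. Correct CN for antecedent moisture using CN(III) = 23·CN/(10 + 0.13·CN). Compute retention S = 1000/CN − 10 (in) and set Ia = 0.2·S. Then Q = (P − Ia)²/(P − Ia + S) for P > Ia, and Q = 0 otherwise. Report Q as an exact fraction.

Q = 76440049/11491950 in ≈ 6.652 in

NRCS table: open space, good condition (grass >75%), soil group D → CN(II) = 80
Adjust CN=80 to AMC III: 23·80/(10 + 0.13·80) → 1840 ÷ (102/5) = 4600/51 ≈ 90.196
Retention S: 1000/CN − 10 with CN=90.196 → S = 25/23 ≈ 1.087 in
Ia = 0.2·(25/23) = 5/23 in ≈ 0.217 in
Since P=7.820 > Ia=0.217: effective rainfall P−Ia = 8743/1150 in
Runoff Q = (P−Ia)²/(P−Ia+S) = (7.603)²/(7.603+1.087) = 76440049/11491950 ≈ 6.652 in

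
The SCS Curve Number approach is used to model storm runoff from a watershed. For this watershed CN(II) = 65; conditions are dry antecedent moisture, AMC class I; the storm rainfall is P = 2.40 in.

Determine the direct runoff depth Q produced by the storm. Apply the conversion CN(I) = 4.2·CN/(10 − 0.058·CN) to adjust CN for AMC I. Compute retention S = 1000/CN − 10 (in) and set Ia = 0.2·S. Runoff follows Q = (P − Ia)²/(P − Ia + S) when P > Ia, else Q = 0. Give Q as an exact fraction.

Dry (AMC I): CN(I) = 4.2·65/(10 − 0.058·65) = 273/(623/100) = 3900/89 ≈ 43.820
Retention S: 1000/CN − 10 with CN=43.820 → S = 500/39 ≈ 12.821 in
Ia = 0.2S: 0.2·12.821 = 2.564 in (exactly 100/39)
P = 2.400 ≤ Ia = 2.564 in: entire storm abstracted, Q = 0.

Q = 0 in ≈ 0.000 in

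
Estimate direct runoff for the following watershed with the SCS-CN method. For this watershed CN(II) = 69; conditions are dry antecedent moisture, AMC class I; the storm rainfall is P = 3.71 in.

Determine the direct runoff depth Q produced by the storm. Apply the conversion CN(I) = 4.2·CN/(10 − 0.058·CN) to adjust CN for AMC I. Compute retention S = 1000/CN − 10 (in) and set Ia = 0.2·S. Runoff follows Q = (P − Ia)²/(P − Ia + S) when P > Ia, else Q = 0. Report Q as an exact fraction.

Adjust CN=69 to AMC I: 4.2·69/(10 − 0.058·69) → (1449/5) ÷ (2999/500) = 144900/2999 ≈ 48.316
Retention S: 1000/CN − 10 with CN=48.316 → S = 15500/1449 ≈ 10.697 in
Ia = 0.2S: 0.2·10.697 = 2.139 in (exactly 3100/1449)
Excess rainfall: 3.710 − 2.139 = 1.571 in; P > Ia so Q > 0
Runoff Q = (P−Ia)²/(P−Ia+S) = (1.571)²/(1.571+10.697) = 51792201241/257571197100 ≈ 0.201 in

Q = 51792201241/257571197100 in ≈ 0.201 in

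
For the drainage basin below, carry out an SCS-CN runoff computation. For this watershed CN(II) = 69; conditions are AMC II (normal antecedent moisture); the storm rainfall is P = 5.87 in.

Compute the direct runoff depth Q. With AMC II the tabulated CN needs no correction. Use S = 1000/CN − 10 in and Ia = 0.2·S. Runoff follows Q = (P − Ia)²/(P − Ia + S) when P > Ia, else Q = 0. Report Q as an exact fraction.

Q = 1176695809/450590700 in ≈ 2.611 in

AMC II — tabulated CN = 69 applies directly.
Max retention: S = 1000/69 − 10 = 310/69 in (≈ 4.493 in)
Initial abstraction Ia = S/5 = (310/69)/5 = 62/69 ≈ 0.899 in
Excess rainfall: 5.870 − 0.899 = 4.971 in; P > Ia so Q > 0
Runoff Q = (P−Ia)²/(P−Ia+S) = (4.971)²/(4.971+4.493) = 1176695809/450590700 ≈ 2.611 in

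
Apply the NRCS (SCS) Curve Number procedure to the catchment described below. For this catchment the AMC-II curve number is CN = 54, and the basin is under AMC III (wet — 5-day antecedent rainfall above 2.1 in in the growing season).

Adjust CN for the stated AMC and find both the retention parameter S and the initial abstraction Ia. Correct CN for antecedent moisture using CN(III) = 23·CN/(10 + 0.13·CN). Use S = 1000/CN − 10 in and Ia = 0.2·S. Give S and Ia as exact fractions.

Adjust CN=54 to AMC III: 23·54/(10 + 0.13·54) → 1242 ÷ (851/50) = 2700/37 ≈ 72.973
S = 1000/(2700/37) − 10 = 100/27 in ≈ 3.704 in
Ia = 0.2S: 0.2·3.704 = 0.741 in (exactly 20/27)

S = 100/27 in ≈ 3.704 in; Ia = 20/27 in ≈ 0.741 in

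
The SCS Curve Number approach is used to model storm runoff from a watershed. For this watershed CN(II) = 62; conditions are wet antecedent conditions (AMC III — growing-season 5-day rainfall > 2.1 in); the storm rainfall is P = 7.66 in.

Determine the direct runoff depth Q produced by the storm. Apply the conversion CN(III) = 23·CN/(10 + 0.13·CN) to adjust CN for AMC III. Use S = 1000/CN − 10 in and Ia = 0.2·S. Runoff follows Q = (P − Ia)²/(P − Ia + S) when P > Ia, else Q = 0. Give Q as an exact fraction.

Q = 64556138241/12444666350 in ≈ 5.187 in

Adjust CN=62 to AMC III: 23·62/(10 + 0.13·62) → 1426 ÷ (903/50) = 71300/903 ≈ 78.959
Max retention: S = 1000/(71300/903) − 10 = 1900/713 in (≈ 2.665 in)
Ia = 0.2S: 0.2·2.665 = 0.533 in (exactly 380/713)
Excess rainfall: 7.660 − 0.533 = 7.127 in; P > Ia so Q > 0
Q: (254079/35650)² ÷ (349079/35650) = 64556138241/12444666350 in (≈ 5.187 in)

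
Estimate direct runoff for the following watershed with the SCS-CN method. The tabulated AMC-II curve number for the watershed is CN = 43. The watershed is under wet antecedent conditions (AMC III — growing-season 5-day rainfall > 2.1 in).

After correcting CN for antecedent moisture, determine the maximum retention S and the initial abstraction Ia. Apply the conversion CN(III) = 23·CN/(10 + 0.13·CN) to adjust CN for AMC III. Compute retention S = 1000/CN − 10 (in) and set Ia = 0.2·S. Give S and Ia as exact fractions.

CN(III) from CN(II)=43: (23·43)/(10 + 0.13·43) = 98900/1559 ≈ 63.438
S = 1000/(98900/1559) − 10 = 5700/989 in ≈ 5.763 in
Ia = 0.2S: 0.2·5.763 = 1.153 in (exactly 1140/989)

S = 5700/989 in ≈ 5.763 in; Ia = 1140/989 in ≈ 1.153 in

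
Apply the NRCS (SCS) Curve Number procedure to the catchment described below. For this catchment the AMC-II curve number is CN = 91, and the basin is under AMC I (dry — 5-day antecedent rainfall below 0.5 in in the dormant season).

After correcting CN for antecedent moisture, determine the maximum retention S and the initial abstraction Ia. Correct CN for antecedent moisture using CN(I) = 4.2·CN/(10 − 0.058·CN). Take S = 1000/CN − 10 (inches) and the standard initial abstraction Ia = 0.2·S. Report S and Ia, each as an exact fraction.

Adjust CN=91 to AMC I: 4.2·91/(10 − 0.058·91) → (1911/5) ÷ (2361/500) = 63700/787 ≈ 80.940
Max retention: S = 1000/(63700/787) − 10 = 1500/637 in (≈ 2.355 in)
Ia = 0.2·(1500/637) = 300/637 in ≈ 0.471 in

S = 1500/637 in ≈ 2.355 in; Ia = 300/637 in ≈ 0.471 in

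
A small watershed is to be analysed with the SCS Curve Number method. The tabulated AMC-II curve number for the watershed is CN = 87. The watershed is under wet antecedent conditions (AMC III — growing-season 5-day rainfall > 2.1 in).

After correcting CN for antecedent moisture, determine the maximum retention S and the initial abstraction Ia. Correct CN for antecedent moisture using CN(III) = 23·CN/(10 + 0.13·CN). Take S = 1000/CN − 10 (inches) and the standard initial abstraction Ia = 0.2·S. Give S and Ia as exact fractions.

S = 1300/2001 in ≈ 0.650 in; Ia = 260/2001 in ≈ 0.130 in

Adjust CN=87 to AMC III: 23·87/(10 + 0.13·87) → 2001 ÷ (2131/100) = 200100/2131 ≈ 93.900
Max retention: S = 1000/(200100/2131) − 10 = 1300/2001 in (≈ 0.650 in)
Ia = 0.2·(1300/2001) = 260/2001 in ≈ 0.130 in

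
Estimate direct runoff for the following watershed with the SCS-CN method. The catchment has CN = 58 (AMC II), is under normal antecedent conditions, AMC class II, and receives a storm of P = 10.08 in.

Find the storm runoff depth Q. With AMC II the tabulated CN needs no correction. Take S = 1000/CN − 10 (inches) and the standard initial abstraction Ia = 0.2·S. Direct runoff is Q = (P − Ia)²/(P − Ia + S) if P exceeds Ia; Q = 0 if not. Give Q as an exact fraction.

CN(II) = 58; AMC II needs no correction.
Max retention: S = 1000/58 − 10 = 210/29 in (≈ 7.241 in)
Initial abstraction Ia = S/5 = (210/29)/5 = 42/29 ≈ 1.448 in
P − Ia = 10.080 − 1.448 = 6258/725 ≈ 8.632 in (> 0, runoff occurs)
Q: (6258/725)² ÷ (11508/725) = 466221/99325 in (≈ 4.694 in)

Q = 466221/99325 in ≈ 4.694 in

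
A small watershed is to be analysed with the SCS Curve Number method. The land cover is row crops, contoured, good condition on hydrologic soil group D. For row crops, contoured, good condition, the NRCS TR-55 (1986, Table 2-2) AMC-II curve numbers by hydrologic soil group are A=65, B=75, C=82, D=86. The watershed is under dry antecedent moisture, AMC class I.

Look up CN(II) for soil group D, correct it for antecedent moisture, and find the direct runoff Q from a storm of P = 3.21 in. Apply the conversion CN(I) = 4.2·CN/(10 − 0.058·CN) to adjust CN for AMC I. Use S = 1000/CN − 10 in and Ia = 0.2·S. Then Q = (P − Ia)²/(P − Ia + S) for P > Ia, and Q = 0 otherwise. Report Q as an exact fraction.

Q = 986525281/1050176100 in ≈ 0.939 in

NRCS table: row crops, contoured, good condition, soil group D → CN(II) = 86
CN(I) from CN(II)=86: (4.2·86)/(10 − 0.058·86) = 12900/179 ≈ 72.067
S = 1000/(12900/179) − 10 = 500/129 in ≈ 3.876 in
Ia = 0.2·(500/129) = 100/129 in ≈ 0.775 in
Since P=3.210 > Ia=0.775: effective rainfall P−Ia = 31409/12900 in
Q = (31409/12900)²/((31409/12900) + 500/129) = (986525281/166410000)/(81409/12900) = 986525281/1050176100 in ≈ 0.939 in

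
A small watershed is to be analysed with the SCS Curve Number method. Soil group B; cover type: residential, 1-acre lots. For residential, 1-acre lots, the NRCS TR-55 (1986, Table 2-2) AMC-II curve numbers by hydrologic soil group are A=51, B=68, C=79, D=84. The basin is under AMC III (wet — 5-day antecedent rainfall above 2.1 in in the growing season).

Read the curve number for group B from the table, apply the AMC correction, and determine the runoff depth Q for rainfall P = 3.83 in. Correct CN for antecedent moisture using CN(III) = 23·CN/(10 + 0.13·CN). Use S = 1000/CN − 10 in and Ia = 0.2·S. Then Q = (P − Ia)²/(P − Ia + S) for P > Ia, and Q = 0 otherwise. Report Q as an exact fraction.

NRCS table: residential, 1-acre lots, soil group B → CN(II) = 68
CN(III) from CN(II)=68: (23·68)/(10 + 0.13·68) = 39100/471 ≈ 83.015
S = 1000/(39100/471) − 10 = 800/391 in ≈ 2.046 in
Initial abstraction Ia = S/5 = (800/391)/5 = 160/391 ≈ 0.409 in
Since P=3.830 > Ia=0.409: effective rainfall P−Ia = 133753/39100 in
Q = (133753/39100)²/((133753/39100) + 800/391) = (17889865009/1528810000)/(213753/39100) = 17889865009/8357742300 in ≈ 2.141 in

Q = 17889865009/8357742300 in ≈ 2.141 in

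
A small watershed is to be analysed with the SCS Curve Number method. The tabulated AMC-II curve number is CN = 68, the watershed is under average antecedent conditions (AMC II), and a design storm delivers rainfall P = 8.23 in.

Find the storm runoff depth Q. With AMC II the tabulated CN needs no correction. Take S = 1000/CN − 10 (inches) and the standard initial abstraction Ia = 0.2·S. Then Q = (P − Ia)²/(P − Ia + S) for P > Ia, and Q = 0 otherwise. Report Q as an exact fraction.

CN(II) = 68; AMC II needs no correction.
S = 1000/68 − 10 = 80/17 in ≈ 4.706 in
Ia = 0.2S: 0.2·4.706 = 0.941 in (exactly 16/17)
P − Ia = 8.230 − 0.941 = 12391/1700 ≈ 7.289 in (> 0, runoff occurs)
Runoff Q = (P−Ia)²/(P−Ia+S) = (7.289)²/(7.289+4.706) = 153536881/34664700 ≈ 4.429 in

Q = 153536881/34664700 in ≈ 4.429 in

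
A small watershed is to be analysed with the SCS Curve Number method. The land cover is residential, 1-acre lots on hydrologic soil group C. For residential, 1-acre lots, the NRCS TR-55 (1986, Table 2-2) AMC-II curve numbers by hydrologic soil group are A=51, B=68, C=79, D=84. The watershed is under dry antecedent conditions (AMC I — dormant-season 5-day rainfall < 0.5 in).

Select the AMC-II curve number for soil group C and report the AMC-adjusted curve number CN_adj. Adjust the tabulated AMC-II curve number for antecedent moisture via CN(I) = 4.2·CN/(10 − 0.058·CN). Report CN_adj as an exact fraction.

NRCS table: residential, 1-acre lots, soil group C → CN(II) = 79
CN(I) from CN(II)=79: (4.2·79)/(10 − 0.058·79) = 7900/129 ≈ 61.240

CN_adj = 7900/129 ≈ 61.240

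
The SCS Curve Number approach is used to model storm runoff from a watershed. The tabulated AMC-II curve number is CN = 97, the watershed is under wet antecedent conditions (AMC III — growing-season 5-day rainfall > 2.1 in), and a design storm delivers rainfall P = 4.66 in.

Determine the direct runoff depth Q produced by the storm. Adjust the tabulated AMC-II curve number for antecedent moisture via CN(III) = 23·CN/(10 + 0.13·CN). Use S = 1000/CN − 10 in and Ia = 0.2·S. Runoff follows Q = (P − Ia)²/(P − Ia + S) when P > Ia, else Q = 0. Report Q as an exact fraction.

CN(III) from CN(II)=97: (23·97)/(10 + 0.13·97) = 223100/2261 ≈ 98.673
Max retention: S = 1000/(223100/2261) − 10 = 300/2231 in (≈ 0.134 in)
Ia = 0.2·(300/2231) = 60/2231 in ≈ 0.027 in
Since P=4.660 > Ia=0.027: effective rainfall P−Ia = 516823/111550 in
Q = (516823/111550)²/((516823/111550) + 300/2231) = (267106013329/12443402500)/(531823/111550) = 267106013329/59324855650 in ≈ 4.502 in

Q = 267106013329/59324855650 in ≈ 4.502 in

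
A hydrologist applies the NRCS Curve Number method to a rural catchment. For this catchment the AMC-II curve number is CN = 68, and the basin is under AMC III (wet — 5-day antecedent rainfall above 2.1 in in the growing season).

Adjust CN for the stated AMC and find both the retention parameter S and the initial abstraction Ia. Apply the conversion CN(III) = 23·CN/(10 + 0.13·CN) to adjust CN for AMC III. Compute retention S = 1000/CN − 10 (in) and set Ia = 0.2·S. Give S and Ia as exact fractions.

Wet (AMC III): CN(III) = 23·68/(10 + 0.13·68) = 1564/(471/25) = 39100/471 ≈ 83.015
S = 1000/(39100/471) − 10 = 800/391 in ≈ 2.046 in
Initial abstraction Ia = S/5 = (800/391)/5 = 160/391 ≈ 0.409 in

S = 800/391 in ≈ 2.046 in; Ia = 160/391 in ≈ 0.409 in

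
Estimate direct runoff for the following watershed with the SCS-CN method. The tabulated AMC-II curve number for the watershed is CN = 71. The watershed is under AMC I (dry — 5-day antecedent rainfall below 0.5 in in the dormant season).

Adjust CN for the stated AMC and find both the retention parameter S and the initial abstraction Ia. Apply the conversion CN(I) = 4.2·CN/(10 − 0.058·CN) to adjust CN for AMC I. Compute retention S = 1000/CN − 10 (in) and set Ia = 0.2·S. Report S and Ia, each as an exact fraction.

S = 14500/1491 in ≈ 9.725 in; Ia = 2900/1491 in ≈ 1.945 in

Adjust CN=71 to AMC I: 4.2·71/(10 − 0.058·71) → (1491/5) ÷ (2941/500) = 149100/2941 ≈ 50.697
Max retention: S = 1000/(149100/2941) − 10 = 14500/1491 in (≈ 9.725 in)
Initial abstraction Ia = S/5 = (14500/1491)/5 = 2900/1491 ≈ 1.945 in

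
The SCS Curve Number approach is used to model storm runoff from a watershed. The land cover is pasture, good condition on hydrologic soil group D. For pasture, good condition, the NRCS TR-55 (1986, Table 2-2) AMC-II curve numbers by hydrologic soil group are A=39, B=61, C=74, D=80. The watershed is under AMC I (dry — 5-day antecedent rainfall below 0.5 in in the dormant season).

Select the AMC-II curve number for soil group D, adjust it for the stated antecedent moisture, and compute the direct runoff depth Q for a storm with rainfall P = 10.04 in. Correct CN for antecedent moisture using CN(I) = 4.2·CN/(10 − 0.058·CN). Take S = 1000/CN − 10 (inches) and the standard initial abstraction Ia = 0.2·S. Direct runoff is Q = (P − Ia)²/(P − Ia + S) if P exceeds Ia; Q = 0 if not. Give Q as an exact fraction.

NRCS table: pasture, good condition, soil group D → CN(II) = 80
Adjust CN=80 to AMC I: 4.2·80/(10 − 0.058·80) → 336 ÷ (134/25) = 4200/67 ≈ 62.687
Retention S: 1000/CN − 10 with CN=62.687 → S = 125/21 ≈ 5.952 in
Ia = 0.2S: 0.2·5.952 = 1.190 in (exactly 25/21)
P − Ia = 10.040 − 1.190 = 4646/525 ≈ 8.850 in (> 0, runoff occurs)
Runoff Q = (P−Ia)²/(P−Ia+S) = (8.850)²/(8.850+5.952) = 21585316/4079775 ≈ 5.291 in

Q = 21585316/4079775 in ≈ 5.291 in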